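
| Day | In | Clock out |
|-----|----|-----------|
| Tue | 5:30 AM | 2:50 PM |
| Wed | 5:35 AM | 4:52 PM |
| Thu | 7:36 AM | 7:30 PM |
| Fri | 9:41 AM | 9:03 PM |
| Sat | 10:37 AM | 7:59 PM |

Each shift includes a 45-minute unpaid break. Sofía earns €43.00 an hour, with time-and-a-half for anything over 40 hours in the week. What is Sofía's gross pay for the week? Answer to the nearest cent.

Tue: 5:30 AM–2:50 PM = 9 h 20 min; less 45 min break → 8 h 35 min
Wed: 5:35 AM–4:52 PM = 11 h 17 min; less 45 min break → 10 h 32 min
Thu: 7:36 AM–7:30 PM = 11 h 54 min; less 45 min break → 11 h 9 min
Fri: 9:41 AM–9:03 PM = 11 h 22 min; less 45 min break → 10 h 37 min
Sat: 10:37 AM–7:59 PM = 9 h 22 min; less 45 min break → 8 h 37 min
Total worked: 49 h 30 min = 2970 min.
Regular 40 h 0 min = 2400 min at €43.00/h; overtime 9 h 30 min = 570 min at €64.50/h.
Pay = (2400 × €43.00 + 570 × €64.50) ÷ 60 = €2332.75.

€2332.75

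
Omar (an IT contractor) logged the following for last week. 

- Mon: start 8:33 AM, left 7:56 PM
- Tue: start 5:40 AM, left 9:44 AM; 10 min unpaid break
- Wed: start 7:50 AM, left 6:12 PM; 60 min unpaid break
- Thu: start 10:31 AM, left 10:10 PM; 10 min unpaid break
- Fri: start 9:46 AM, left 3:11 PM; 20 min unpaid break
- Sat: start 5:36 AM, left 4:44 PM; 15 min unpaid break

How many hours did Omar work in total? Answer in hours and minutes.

Mon: 8:33 AM–7:56 PM = 11 h 23 min
Tue: 5:40 AM–9:44 AM = 4 h 4 min; less 10 min break → 3 h 54 min
Wed: 7:50 AM–6:12 PM = 10 h 22 min; less 60 min break → 9 h 22 min
Thu: 10:31 AM–10:10 PM = 11 h 39 min; less 10 min break → 11 h 29 min
Fri: 9:46 AM–3:11 PM = 5 h 25 min; less 20 min break → 5 h 5 min
Sat: 5:36 AM–4:44 PM = 11 h 8 min; less 15 min break → 10 h 53 min
Total: 11 h 23 min + 3 h 54 min + 9 h 22 min + 11 h 29 min + 5 h 5 min + 10 h 53 min = 52 h 6 min.

52 h 6 min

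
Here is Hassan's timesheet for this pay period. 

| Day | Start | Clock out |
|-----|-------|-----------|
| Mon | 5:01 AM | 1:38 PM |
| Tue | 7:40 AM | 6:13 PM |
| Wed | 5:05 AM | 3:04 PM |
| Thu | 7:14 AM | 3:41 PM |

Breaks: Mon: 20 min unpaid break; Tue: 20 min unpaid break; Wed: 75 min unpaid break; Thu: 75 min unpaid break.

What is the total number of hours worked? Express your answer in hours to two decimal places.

Mon: 5:01 AM–1:38 PM = 8 h 37 min; less 20 min break → 8 h 17 min
Tue: 7:40 AM–6:13 PM = 10 h 33 min; less 20 min break → 10 h 13 min
Wed: 5:05 AM–3:04 PM = 9 h 59 min; less 75 min break → 8 h 44 min
Thu: 7:14 AM–3:41 PM = 8 h 27 min; less 75 min break → 7 h 12 min
Total: 8 h 17 min + 10 h 13 min + 8 h 44 min + 7 h 12 min = 34 h 26 min.

34.43 hours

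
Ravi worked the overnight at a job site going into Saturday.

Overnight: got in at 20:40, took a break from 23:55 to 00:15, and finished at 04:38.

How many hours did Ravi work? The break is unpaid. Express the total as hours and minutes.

7 h 38 min

Overnight: 20:40 → midnight = 3 h 20 min; midnight → 04:38 = 4 h 38 min; span 7 h 58 min; less 20 min break → 7 h 38 min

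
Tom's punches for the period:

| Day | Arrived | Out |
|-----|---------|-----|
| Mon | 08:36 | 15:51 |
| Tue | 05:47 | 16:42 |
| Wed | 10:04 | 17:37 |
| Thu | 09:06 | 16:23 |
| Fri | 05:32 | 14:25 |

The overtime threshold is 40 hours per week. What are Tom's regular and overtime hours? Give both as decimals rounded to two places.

Mon: 08:36–15:51 = 7 h 15 min
Tue: 05:47–16:42 = 10 h 55 min
Wed: 10:04–17:37 = 7 h 33 min
Thu: 09:06–16:23 = 7 h 17 min
Fri: 05:32–14:25 = 8 h 53 min
Total worked: 41 h 53 min = 41.88 h.
Threshold 40 h → overtime 1 h 53 min, regular 40 h 0 min.

Regular 40.00 hours, overtime 1.88 hours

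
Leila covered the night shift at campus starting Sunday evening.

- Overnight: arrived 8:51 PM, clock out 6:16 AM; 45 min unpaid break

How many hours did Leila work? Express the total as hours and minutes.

Overnight: 8:51 PM → midnight = 3 h 9 min; midnight → 6:16 AM = 6 h 16 min; span 9 h 25 min; less 45 min break → 8 h 40 min

8 h 40 min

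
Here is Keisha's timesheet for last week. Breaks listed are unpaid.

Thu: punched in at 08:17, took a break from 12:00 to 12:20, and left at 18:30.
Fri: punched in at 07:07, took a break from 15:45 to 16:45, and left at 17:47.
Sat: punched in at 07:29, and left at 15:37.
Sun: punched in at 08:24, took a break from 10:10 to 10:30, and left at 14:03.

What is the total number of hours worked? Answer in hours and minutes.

33 h 0 min

Thu: 08:17–18:30 = 10 h 13 min; less 20 min break → 9 h 53 min
Fri: 07:07–17:47 = 10 h 40 min; less 60 min break → 9 h 40 min
Sat: 07:29–15:37 = 8 h 8 min
Sun: 08:24–14:03 = 5 h 39 min; less 20 min break → 5 h 19 min
Total: 9 h 53 min + 9 h 40 min + 8 h 8 min + 5 h 19 min = 33 h 0 min.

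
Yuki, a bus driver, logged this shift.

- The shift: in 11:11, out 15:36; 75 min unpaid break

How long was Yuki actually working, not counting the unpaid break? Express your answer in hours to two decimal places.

3.17 hours

The shift: 11:11–15:36 = 4 h 25 min; less 75 min break → 3 h 10 min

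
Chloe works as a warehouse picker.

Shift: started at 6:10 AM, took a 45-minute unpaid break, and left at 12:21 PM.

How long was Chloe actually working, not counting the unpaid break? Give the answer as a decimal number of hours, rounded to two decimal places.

Shift: 6:10 AM–12:21 PM = 6 h 11 min; less 45 min break → 5 h 26 min

5.43 hours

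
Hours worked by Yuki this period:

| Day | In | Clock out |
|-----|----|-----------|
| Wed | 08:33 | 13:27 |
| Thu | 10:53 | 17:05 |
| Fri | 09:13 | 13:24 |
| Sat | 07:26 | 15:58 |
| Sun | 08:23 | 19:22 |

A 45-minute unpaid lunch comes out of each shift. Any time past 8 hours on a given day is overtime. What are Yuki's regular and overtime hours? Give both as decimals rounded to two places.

Regular 28.82 hours, overtime 2.23 hours

Wed: 08:33–13:27 = 4 h 54 min; less 45 min break → 4 h 9 min
Thu: 10:53–17:05 = 6 h 12 min; less 45 min break → 5 h 27 min
Fri: 09:13–13:24 = 4 h 11 min; less 45 min break → 3 h 26 min
Sat: 07:26–15:58 = 8 h 32 min; less 45 min break → 7 h 47 min
Sun: 08:23–19:22 = 10 h 59 min; less 45 min break → 10 h 14 min
Wed reg 4 h 9 min / OT 0 h 0 min; Thu reg 5 h 27 min / OT 0 h 0 min; Fri reg 3 h 26 min / OT 0 h 0 min; Sat reg 7 h 47 min / OT 0 h 0 min; Sun reg 8 h 0 min / OT 2 h 14 min.
Totals: regular 28 h 49 min, overtime 2 h 14 min.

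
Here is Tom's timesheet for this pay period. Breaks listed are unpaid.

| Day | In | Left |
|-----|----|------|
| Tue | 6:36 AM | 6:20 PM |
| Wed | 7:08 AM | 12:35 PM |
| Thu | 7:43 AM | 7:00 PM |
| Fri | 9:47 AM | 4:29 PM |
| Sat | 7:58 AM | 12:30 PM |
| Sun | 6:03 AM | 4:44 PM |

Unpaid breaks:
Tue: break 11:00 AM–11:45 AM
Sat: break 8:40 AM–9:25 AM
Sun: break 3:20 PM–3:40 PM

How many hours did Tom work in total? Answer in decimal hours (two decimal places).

Tue: 6:36 AM–6:20 PM = 11 h 44 min; less 45 min break → 10 h 59 min
Wed: 7:08 AM–12:35 PM = 5 h 27 min
Thu: 7:43 AM–7:00 PM = 11 h 17 min
Fri: 9:47 AM–4:29 PM = 6 h 42 min
Sat: 7:58 AM–12:30 PM = 4 h 32 min; less 45 min break → 3 h 47 min
Sun: 6:03 AM–4:44 PM = 10 h 41 min; less 20 min break → 10 h 21 min
Total: 10 h 59 min + 5 h 27 min + 11 h 17 min + 6 h 42 min + 3 h 47 min + 10 h 21 min = 48 h 33 min.

48.55 hours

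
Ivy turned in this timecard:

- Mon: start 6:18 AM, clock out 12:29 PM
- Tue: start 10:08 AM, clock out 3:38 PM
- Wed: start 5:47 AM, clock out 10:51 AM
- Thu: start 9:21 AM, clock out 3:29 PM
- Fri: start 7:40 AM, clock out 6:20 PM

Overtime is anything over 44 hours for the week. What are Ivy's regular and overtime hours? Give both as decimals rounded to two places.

Regular 33.55 hours, overtime 0.00 hours

Mon: 6:18 AM–12:29 PM = 6 h 11 min
Tue: 10:08 AM–3:38 PM = 5 h 30 min
Wed: 5:47 AM–10:51 AM = 5 h 4 min
Thu: 9:21 AM–3:29 PM = 6 h 8 min
Fri: 7:40 AM–6:20 PM = 10 h 40 min
Total worked: 33 h 33 min = 33.55 h.
Threshold 44 h → overtime 0 h 0 min, regular 33 h 33 min.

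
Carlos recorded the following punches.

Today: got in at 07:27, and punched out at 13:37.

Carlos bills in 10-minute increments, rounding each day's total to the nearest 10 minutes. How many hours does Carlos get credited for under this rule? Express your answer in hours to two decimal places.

6.17 hours

Today: 07:27–13:37 = 6 h 10 min → rounds to 6 h 10 min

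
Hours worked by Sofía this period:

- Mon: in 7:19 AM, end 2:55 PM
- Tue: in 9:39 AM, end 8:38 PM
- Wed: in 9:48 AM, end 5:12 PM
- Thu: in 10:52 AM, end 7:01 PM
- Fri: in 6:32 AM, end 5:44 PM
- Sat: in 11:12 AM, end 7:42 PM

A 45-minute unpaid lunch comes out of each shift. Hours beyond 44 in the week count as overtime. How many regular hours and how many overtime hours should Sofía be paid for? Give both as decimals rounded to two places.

Regular 44.00 hours, overtime 5.33 hours

Mon: 7:19 AM–2:55 PM = 7 h 36 min; less 45 min break → 6 h 51 min
Tue: 9:39 AM–8:38 PM = 10 h 59 min; less 45 min break → 10 h 14 min
Wed: 9:48 AM–5:12 PM = 7 h 24 min; less 45 min break → 6 h 39 min
Thu: 10:52 AM–7:01 PM = 8 h 9 min; less 45 min break → 7 h 24 min
Fri: 6:32 AM–5:44 PM = 11 h 12 min; less 45 min break → 10 h 27 min
Sat: 11:12 AM–7:42 PM = 8 h 30 min; less 45 min break → 7 h 45 min
Total worked: 49 h 20 min = 49.33 h.
Threshold 44 h → overtime 5 h 20 min, regular 44 h 0 min.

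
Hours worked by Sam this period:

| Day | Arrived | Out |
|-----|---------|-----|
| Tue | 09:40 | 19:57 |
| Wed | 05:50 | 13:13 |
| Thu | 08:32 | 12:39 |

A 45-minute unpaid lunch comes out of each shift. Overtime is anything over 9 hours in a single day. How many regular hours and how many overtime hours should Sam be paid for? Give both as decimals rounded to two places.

Tue: 09:40–19:57 = 10 h 17 min; less 45 min break → 9 h 32 min
Wed: 05:50–13:13 = 7 h 23 min; less 45 min break → 6 h 38 min
Thu: 08:32–12:39 = 4 h 7 min; less 45 min break → 3 h 22 min
Tue reg 9 h 0 min / OT 0 h 32 min; Wed reg 6 h 38 min / OT 0 h 0 min; Thu reg 3 h 22 min / OT 0 h 0 min.
Totals: regular 19 h 0 min, overtime 0 h 32 min.

Regular 19.00 hours, overtime 0.53 hours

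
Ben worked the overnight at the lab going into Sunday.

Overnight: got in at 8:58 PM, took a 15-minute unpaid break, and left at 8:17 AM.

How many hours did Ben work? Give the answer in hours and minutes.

Overnight: 8:58 PM → midnight = 3 h 2 min; midnight → 8:17 AM = 8 h 17 min; span 11 h 19 min; less 15 min break → 11 h 4 min

11 h 4 min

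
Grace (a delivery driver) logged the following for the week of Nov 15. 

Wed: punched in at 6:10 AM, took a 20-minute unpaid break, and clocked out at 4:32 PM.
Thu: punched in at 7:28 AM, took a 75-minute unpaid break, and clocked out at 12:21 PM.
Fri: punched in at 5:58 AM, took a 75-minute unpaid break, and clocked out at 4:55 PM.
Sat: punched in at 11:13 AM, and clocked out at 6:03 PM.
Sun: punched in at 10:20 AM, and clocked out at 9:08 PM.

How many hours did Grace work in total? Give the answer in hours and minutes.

Wed: 6:10 AM–4:32 PM = 10 h 22 min; less 20 min break → 10 h 2 min
Thu: 7:28 AM–12:21 PM = 4 h 53 min; less 75 min break → 3 h 38 min
Fri: 5:58 AM–4:55 PM = 10 h 57 min; less 75 min break → 9 h 42 min
Sat: 11:13 AM–6:03 PM = 6 h 50 min
Sun: 10:20 AM–9:08 PM = 10 h 48 min
Total: 10 h 2 min + 3 h 38 min + 9 h 42 min + 6 h 50 min + 10 h 48 min = 41 h 0 min.

41 h 0 min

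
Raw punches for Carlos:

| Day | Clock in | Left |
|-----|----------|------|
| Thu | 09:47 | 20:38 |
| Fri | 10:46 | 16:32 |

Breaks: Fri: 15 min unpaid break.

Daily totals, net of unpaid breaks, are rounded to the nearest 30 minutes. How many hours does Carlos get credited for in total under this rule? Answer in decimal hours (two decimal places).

16.50 hours

Thu: 09:47–20:38 = 10 h 51 min → rounds to 11 h 0 min
Fri: 10:46–16:32 = 5 h 46 min − 15 min = 5 h 31 min → rounds to 5 h 30 min
Total credited: 16 h 30 min.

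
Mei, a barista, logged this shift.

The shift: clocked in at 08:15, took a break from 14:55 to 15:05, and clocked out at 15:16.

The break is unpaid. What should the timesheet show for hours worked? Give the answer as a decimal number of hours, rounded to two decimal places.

The shift: 08:15–15:16 = 7 h 1 min; less 10 min break → 6 h 51 min

6.85 hours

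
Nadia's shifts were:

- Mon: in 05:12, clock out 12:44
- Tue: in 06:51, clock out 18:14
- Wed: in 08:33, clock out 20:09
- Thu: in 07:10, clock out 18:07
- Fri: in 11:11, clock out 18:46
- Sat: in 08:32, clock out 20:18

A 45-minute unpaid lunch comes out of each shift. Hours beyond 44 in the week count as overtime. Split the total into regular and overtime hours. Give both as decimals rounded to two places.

Mon: 05:12–12:44 = 7 h 32 min; less 45 min break → 6 h 47 min
Tue: 06:51–18:14 = 11 h 23 min; less 45 min break → 10 h 38 min
Wed: 08:33–20:09 = 11 h 36 min; less 45 min break → 10 h 51 min
Thu: 07:10–18:07 = 10 h 57 min; less 45 min break → 10 h 12 min
Fri: 11:11–18:46 = 7 h 35 min; less 45 min break → 6 h 50 min
Sat: 08:32–20:18 = 11 h 46 min; less 45 min break → 11 h 1 min
Total worked: 56 h 19 min = 56.32 h.
Threshold 44 h → overtime 12 h 19 min, regular 44 h 0 min.

Regular 44.00 hours, overtime 12.32 hours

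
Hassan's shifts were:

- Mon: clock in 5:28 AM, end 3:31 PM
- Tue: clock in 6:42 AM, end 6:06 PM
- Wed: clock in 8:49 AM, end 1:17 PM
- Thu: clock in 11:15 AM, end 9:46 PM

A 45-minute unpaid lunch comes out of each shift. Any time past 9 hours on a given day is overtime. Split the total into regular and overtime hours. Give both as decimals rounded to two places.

Regular 30.72 hours, overtime 2.72 hours

Mon: 5:28 AM–3:31 PM = 10 h 3 min; less 45 min break → 9 h 18 min
Tue: 6:42 AM–6:06 PM = 11 h 24 min; less 45 min break → 10 h 39 min
Wed: 8:49 AM–1:17 PM = 4 h 28 min; less 45 min break → 3 h 43 min
Thu: 11:15 AM–9:46 PM = 10 h 31 min; less 45 min break → 9 h 46 min
Mon reg 9 h 0 min / OT 0 h 18 min; Tue reg 9 h 0 min / OT 1 h 39 min; Wed reg 3 h 43 min / OT 0 h 0 min; Thu reg 9 h 0 min / OT 0 h 46 min.
Totals: regular 30 h 43 min, overtime 2 h 43 min.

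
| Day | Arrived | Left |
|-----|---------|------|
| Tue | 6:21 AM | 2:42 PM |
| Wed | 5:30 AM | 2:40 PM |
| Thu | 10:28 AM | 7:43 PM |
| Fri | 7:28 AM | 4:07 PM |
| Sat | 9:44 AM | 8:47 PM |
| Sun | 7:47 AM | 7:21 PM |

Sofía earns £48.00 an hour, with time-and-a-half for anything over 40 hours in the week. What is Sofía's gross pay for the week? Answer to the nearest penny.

Tue: 6:21 AM–2:42 PM = 8 h 21 min
Wed: 5:30 AM–2:40 PM = 9 h 10 min
Thu: 10:28 AM–7:43 PM = 9 h 15 min
Fri: 7:28 AM–4:07 PM = 8 h 39 min
Sat: 9:44 AM–8:47 PM = 11 h 3 min
Sun: 7:47 AM–7:21 PM = 11 h 34 min
Total worked: 58 h 2 min = 3482 min.
Regular 40 h 0 min = 2400 min at £48.00/h; overtime 18 h 2 min = 1082 min at £72.00/h.
Pay = (2400 × £48.00 + 1082 × £72.00) ÷ 60 = £3218.40.

£3218.40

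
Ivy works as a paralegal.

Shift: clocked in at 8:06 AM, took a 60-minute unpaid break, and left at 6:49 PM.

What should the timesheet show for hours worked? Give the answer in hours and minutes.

Shift: 8:06 AM–6:49 PM = 10 h 43 min; less 60 min break → 9 h 43 min

9 h 43 min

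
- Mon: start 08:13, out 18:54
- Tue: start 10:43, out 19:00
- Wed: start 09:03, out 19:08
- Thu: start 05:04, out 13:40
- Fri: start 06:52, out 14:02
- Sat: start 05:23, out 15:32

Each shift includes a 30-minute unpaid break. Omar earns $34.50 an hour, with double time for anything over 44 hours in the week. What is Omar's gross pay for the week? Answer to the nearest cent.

Mon: 08:13–18:54 = 10 h 41 min; less 30 min break → 10 h 11 min
Tue: 10:43–19:00 = 8 h 17 min; less 30 min break → 7 h 47 min
Wed: 09:03–19:08 = 10 h 5 min; less 30 min break → 9 h 35 min
Thu: 05:04–13:40 = 8 h 36 min; less 30 min break → 8 h 6 min
Fri: 06:52–14:02 = 7 h 10 min; less 30 min break → 6 h 40 min
Sat: 05:23–15:32 = 10 h 9 min; less 30 min break → 9 h 39 min
Total worked: 51 h 58 min = 3118 min.
Regular 44 h 0 min = 2640 min at $34.50/h; overtime 7 h 58 min = 478 min at $69.00/h.
Pay = (2640 × $34.50 + 478 × $69.00) ÷ 60 = $2067.70.

$2067.70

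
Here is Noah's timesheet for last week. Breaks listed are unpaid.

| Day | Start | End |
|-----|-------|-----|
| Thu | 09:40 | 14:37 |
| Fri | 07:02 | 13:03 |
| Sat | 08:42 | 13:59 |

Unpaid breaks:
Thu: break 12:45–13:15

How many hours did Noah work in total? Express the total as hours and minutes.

15 h 45 min

Thu: 09:40–14:37 = 4 h 57 min; less 30 min break → 4 h 27 min
Fri: 07:02–13:03 = 6 h 1 min
Sat: 08:42–13:59 = 5 h 17 min
Total: 4 h 27 min + 6 h 1 min + 5 h 17 min = 15 h 45 min.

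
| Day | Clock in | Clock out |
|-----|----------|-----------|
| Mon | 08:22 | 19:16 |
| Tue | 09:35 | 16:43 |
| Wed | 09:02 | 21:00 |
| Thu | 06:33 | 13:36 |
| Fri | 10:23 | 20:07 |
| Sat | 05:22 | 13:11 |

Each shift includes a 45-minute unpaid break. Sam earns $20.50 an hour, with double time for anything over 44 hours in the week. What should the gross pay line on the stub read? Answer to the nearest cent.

Mon: 08:22–19:16 = 10 h 54 min; less 45 min break → 10 h 9 min
Tue: 09:35–16:43 = 7 h 8 min; less 45 min break → 6 h 23 min
Wed: 09:02–21:00 = 11 h 58 min; less 45 min break → 11 h 13 min
Thu: 06:33–13:36 = 7 h 3 min; less 45 min break → 6 h 18 min
Fri: 10:23–20:07 = 9 h 44 min; less 45 min break → 8 h 59 min
Sat: 05:22–13:11 = 7 h 49 min; less 45 min break → 7 h 4 min
Total worked: 50 h 6 min = 3006 min.
Regular 44 h 0 min = 2640 min at $20.50/h; overtime 6 h 6 min = 366 min at $41.00/h.
Pay = (2640 × $20.50 + 366 × $41.00) ÷ 60 = $1152.10.

$1152.10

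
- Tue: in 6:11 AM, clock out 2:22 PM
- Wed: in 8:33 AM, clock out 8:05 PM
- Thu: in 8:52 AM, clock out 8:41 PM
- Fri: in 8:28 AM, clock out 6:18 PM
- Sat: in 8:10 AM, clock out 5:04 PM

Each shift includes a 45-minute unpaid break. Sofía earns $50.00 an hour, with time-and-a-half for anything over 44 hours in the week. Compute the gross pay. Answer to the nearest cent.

$2388.75

Tue: 6:11 AM–2:22 PM = 8 h 11 min; less 45 min break → 7 h 26 min
Wed: 8:33 AM–8:05 PM = 11 h 32 min; less 45 min break → 10 h 47 min
Thu: 8:52 AM–8:41 PM = 11 h 49 min; less 45 min break → 11 h 4 min
Fri: 8:28 AM–6:18 PM = 9 h 50 min; less 45 min break → 9 h 5 min
Sat: 8:10 AM–5:04 PM = 8 h 54 min; less 45 min break → 8 h 9 min
Total worked: 46 h 31 min = 2791 min.
Regular 44 h 0 min = 2640 min at $50.00/h; overtime 2 h 31 min = 151 min at $75.00/h.
Pay = (2640 × $50.00 + 151 × $75.00) ÷ 60 = $2388.75.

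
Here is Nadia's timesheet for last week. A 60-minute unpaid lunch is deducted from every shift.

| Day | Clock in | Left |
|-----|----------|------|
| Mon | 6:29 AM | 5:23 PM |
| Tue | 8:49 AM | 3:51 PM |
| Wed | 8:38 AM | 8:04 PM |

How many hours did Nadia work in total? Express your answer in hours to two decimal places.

Mon: 6:29 AM–5:23 PM = 10 h 54 min; less 60 min break → 9 h 54 min
Tue: 8:49 AM–3:51 PM = 7 h 2 min; less 60 min break → 6 h 2 min
Wed: 8:38 AM–8:04 PM = 11 h 26 min; less 60 min break → 10 h 26 min
Total: 9 h 54 min + 6 h 2 min + 10 h 26 min = 26 h 22 min.

26.37 hours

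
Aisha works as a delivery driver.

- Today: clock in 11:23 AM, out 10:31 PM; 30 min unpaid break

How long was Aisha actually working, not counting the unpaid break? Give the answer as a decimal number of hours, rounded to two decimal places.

10.63 hours

Today: 11:23 AM–10:31 PM = 11 h 8 min; less 30 min break → 10 h 38 min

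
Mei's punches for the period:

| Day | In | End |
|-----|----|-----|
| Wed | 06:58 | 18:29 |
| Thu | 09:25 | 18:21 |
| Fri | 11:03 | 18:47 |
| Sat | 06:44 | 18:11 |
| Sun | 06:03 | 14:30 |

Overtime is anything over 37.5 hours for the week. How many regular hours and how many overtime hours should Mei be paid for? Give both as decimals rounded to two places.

Wed: 06:58–18:29 = 11 h 31 min
Thu: 09:25–18:21 = 8 h 56 min
Fri: 11:03–18:47 = 7 h 44 min
Sat: 06:44–18:11 = 11 h 27 min
Sun: 06:03–14:30 = 8 h 27 min
Total worked: 48 h 5 min = 48.08 h.
Threshold 37.5 h → overtime 10 h 35 min, regular 37 h 30 min.

Regular 37.50 hours, overtime 10.58 hours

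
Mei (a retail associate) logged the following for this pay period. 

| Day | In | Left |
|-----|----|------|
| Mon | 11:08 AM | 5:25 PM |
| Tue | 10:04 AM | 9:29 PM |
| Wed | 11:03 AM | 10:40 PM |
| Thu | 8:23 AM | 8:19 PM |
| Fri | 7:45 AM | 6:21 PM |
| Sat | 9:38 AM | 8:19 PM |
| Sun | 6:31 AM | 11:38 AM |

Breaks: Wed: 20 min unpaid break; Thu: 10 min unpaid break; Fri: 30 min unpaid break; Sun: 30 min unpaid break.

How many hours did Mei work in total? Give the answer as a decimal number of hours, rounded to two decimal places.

66.15 hours

Mon: 11:08 AM–5:25 PM = 6 h 17 min
Tue: 10:04 AM–9:29 PM = 11 h 25 min
Wed: 11:03 AM–10:40 PM = 11 h 37 min; less 20 min break → 11 h 17 min
Thu: 8:23 AM–8:19 PM = 11 h 56 min; less 10 min break → 11 h 46 min
Fri: 7:45 AM–6:21 PM = 10 h 36 min; less 30 min break → 10 h 6 min
Sat: 9:38 AM–8:19 PM = 10 h 41 min
Sun: 6:31 AM–11:38 AM = 5 h 7 min; less 30 min break → 4 h 37 min
Total: 6 h 17 min + 11 h 25 min + 11 h 17 min + 11 h 46 min + 10 h 6 min + 10 h 41 min + 4 h 37 min = 66 h 9 min.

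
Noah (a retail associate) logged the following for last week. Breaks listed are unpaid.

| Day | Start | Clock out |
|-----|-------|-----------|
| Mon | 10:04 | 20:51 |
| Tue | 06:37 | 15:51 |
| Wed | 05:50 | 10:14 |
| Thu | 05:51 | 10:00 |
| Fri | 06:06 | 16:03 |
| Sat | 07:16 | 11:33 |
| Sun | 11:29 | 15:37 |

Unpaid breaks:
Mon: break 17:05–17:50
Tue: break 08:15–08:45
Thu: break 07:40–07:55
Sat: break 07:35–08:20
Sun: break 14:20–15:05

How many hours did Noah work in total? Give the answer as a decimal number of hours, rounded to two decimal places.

Mon: 10:04–20:51 = 10 h 47 min; less 45 min break → 10 h 2 min
Tue: 06:37–15:51 = 9 h 14 min; less 30 min break → 8 h 44 min
Wed: 05:50–10:14 = 4 h 24 min
Thu: 05:51–10:00 = 4 h 9 min; less 15 min break → 3 h 54 min
Fri: 06:06–16:03 = 9 h 57 min
Sat: 07:16–11:33 = 4 h 17 min; less 45 min break → 3 h 32 min
Sun: 11:29–15:37 = 4 h 8 min; less 45 min break → 3 h 23 min
Total: 10 h 2 min + 8 h 44 min + 4 h 24 min + 3 h 54 min + 9 h 57 min + 3 h 32 min + 3 h 23 min = 43 h 56 min.

43.93 hours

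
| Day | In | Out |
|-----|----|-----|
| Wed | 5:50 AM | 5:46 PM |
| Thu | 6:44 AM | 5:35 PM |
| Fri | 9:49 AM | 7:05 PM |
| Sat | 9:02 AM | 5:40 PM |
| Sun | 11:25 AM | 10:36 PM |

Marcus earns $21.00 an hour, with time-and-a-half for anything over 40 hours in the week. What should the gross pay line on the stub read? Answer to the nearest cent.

Wed: 5:50 AM–5:46 PM = 11 h 56 min
Thu: 6:44 AM–5:35 PM = 10 h 51 min
Fri: 9:49 AM–7:05 PM = 9 h 16 min
Sat: 9:02 AM–5:40 PM = 8 h 38 min
Sun: 11:25 AM–10:36 PM = 11 h 11 min
Total worked: 51 h 52 min = 3112 min.
Regular 40 h 0 min = 2400 min at $21.00/h; overtime 11 h 52 min = 712 min at $31.50/h.
Pay = (2400 × $21.00 + 712 × $31.50) ÷ 60 = $1213.80.

$1213.80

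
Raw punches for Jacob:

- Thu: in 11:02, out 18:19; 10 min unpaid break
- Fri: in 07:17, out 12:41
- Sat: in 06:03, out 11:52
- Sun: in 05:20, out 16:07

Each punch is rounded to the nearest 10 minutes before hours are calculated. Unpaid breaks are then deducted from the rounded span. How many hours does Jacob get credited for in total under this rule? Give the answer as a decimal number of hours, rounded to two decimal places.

Thu: in 11:02→11:00, out 18:19→18:20; 7 h 20 min − 10 min = 7 h 10 min
Fri: in 07:17→07:20, out 12:41→12:40; 5 h 20 min
Sat: in 06:03→06:00, out 11:52→11:50; 5 h 50 min
Sun: in 05:20→05:20, out 16:07→16:10; 10 h 50 min
Total credited: 29 h 10 min.

29.17 hours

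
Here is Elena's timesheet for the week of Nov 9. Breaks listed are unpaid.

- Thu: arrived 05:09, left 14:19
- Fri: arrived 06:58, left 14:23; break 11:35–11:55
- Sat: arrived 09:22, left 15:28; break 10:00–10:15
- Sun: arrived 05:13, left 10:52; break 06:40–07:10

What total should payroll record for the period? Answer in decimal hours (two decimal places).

27.25 hours

Thu: 05:09–14:19 = 9 h 10 min
Fri: 06:58–14:23 = 7 h 25 min; less 20 min break → 7 h 5 min
Sat: 09:22–15:28 = 6 h 6 min; less 15 min break → 5 h 51 min
Sun: 05:13–10:52 = 5 h 39 min; less 30 min break → 5 h 9 min
Total: 9 h 10 min + 7 h 5 min + 5 h 51 min + 5 h 9 min = 27 h 15 min.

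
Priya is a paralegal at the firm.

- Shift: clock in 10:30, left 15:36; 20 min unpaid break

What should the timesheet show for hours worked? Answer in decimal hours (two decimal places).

Shift: 10:30–15:36 = 5 h 6 min; less 20 min break → 4 h 46 min

4.77 hours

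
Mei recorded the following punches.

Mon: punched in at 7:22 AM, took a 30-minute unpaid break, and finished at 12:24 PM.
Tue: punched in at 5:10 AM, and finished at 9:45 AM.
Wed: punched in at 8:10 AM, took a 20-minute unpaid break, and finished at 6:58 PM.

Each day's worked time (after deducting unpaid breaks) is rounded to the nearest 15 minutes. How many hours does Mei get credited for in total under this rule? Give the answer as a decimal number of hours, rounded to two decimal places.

19.50 hours

Mon: 7:22 AM–12:24 PM = 5 h 2 min − 30 min = 4 h 32 min → rounds to 4 h 30 min
Tue: 5:10 AM–9:45 AM = 4 h 35 min → rounds to 4 h 30 min
Wed: 8:10 AM–6:58 PM = 10 h 48 min − 20 min = 10 h 28 min → rounds to 10 h 30 min
Total credited: 19 h 30 min.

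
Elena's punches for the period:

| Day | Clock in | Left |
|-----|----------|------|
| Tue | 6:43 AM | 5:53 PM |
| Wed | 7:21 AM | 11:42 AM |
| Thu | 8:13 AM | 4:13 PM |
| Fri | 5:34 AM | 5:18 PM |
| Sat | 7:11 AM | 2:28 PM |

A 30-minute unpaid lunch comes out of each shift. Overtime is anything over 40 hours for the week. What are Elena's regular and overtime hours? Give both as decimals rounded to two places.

Regular 40.00 hours, overtime 0.03 hours

Tue: 6:43 AM–5:53 PM = 11 h 10 min; less 30 min break → 10 h 40 min
Wed: 7:21 AM–11:42 AM = 4 h 21 min; less 30 min break → 3 h 51 min
Thu: 8:13 AM–4:13 PM = 8 h 0 min; less 30 min break → 7 h 30 min
Fri: 5:34 AM–5:18 PM = 11 h 44 min; less 30 min break → 11 h 14 min
Sat: 7:11 AM–2:28 PM = 7 h 17 min; less 30 min break → 6 h 47 min
Total worked: 40 h 2 min = 40.03 h.
Threshold 40 h → overtime 0 h 2 min, regular 40 h 0 min.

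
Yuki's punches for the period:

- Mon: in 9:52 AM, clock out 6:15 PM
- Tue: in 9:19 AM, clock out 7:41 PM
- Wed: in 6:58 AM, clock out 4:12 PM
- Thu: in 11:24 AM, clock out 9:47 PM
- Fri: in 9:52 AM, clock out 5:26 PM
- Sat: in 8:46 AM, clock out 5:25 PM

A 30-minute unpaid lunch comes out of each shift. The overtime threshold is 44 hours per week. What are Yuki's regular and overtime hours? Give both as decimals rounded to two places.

Regular 44.00 hours, overtime 7.58 hours

Mon: 9:52 AM–6:15 PM = 8 h 23 min; less 30 min break → 7 h 53 min
Tue: 9:19 AM–7:41 PM = 10 h 22 min; less 30 min break → 9 h 52 min
Wed: 6:58 AM–4:12 PM = 9 h 14 min; less 30 min break → 8 h 44 min
Thu: 11:24 AM–9:47 PM = 10 h 23 min; less 30 min break → 9 h 53 min
Fri: 9:52 AM–5:26 PM = 7 h 34 min; less 30 min break → 7 h 4 min
Sat: 8:46 AM–5:25 PM = 8 h 39 min; less 30 min break → 8 h 9 min
Total worked: 51 h 35 min = 51.58 h.
Threshold 44 h → overtime 7 h 35 min, regular 44 h 0 min.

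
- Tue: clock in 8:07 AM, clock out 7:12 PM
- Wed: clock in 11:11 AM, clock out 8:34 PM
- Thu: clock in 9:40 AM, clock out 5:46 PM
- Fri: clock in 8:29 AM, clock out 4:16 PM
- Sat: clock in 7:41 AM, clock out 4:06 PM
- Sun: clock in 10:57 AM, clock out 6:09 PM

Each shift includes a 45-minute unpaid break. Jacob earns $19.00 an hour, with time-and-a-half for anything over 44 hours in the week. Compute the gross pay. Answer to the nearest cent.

$934.80

Tue: 8:07 AM–7:12 PM = 11 h 5 min; less 45 min break → 10 h 20 min
Wed: 11:11 AM–8:34 PM = 9 h 23 min; less 45 min break → 8 h 38 min
Thu: 9:40 AM–5:46 PM = 8 h 6 min; less 45 min break → 7 h 21 min
Fri: 8:29 AM–4:16 PM = 7 h 47 min; less 45 min break → 7 h 2 min
Sat: 7:41 AM–4:06 PM = 8 h 25 min; less 45 min break → 7 h 40 min
Sun: 10:57 AM–6:09 PM = 7 h 12 min; less 45 min break → 6 h 27 min
Total worked: 47 h 28 min = 2848 min.
Regular 44 h 0 min = 2640 min at $19.00/h; overtime 3 h 28 min = 208 min at $28.50/h.
Pay = (2640 × $19.00 + 208 × $28.50) ÷ 60 = $934.80.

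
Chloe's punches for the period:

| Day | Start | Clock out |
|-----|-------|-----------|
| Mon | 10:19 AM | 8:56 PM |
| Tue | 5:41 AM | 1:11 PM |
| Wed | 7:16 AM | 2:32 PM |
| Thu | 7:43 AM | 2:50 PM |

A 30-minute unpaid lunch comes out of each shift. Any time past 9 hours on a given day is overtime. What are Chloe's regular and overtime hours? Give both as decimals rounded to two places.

Regular 29.38 hours, overtime 1.12 hours

Mon: 10:19 AM–8:56 PM = 10 h 37 min; less 30 min break → 10 h 7 min
Tue: 5:41 AM–1:11 PM = 7 h 30 min; less 30 min break → 7 h 0 min
Wed: 7:16 AM–2:32 PM = 7 h 16 min; less 30 min break → 6 h 46 min
Thu: 7:43 AM–2:50 PM = 7 h 7 min; less 30 min break → 6 h 37 min
Mon reg 9 h 0 min / OT 1 h 7 min; Tue reg 7 h 0 min / OT 0 h 0 min; Wed reg 6 h 46 min / OT 0 h 0 min; Thu reg 6 h 37 min / OT 0 h 0 min.
Totals: regular 29 h 23 min, overtime 1 h 7 min.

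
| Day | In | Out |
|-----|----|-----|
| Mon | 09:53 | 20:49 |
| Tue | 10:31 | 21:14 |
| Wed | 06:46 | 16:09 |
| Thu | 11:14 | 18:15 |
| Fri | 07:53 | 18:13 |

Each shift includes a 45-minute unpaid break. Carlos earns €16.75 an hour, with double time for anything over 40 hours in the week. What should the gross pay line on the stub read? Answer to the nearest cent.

€825.22

Mon: 09:53–20:49 = 10 h 56 min; less 45 min break → 10 h 11 min
Tue: 10:31–21:14 = 10 h 43 min; less 45 min break → 9 h 58 min
Wed: 06:46–16:09 = 9 h 23 min; less 45 min break → 8 h 38 min
Thu: 11:14–18:15 = 7 h 1 min; less 45 min break → 6 h 16 min
Fri: 07:53–18:13 = 10 h 20 min; less 45 min break → 9 h 35 min
Total worked: 44 h 38 min = 2678 min.
Regular 40 h 0 min = 2400 min at €16.75/h; overtime 4 h 38 min = 278 min at €33.50/h.
Pay = (2400 × €16.75 + 278 × €33.50) ÷ 60 = €825.22.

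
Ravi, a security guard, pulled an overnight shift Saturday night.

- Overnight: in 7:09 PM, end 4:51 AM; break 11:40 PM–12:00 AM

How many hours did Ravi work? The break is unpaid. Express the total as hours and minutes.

9 h 22 min

Overnight: 7:09 PM → midnight = 4 h 51 min; midnight → 4:51 AM = 4 h 51 min; span 9 h 42 min; less 20 min break → 9 h 22 min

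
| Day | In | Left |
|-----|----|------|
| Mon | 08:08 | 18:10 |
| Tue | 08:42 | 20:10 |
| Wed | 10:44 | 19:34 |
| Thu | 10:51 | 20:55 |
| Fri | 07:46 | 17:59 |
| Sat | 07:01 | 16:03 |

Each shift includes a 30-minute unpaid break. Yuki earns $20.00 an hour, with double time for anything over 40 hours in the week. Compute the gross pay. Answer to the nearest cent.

$1466.00

Mon: 08:08–18:10 = 10 h 2 min; less 30 min break → 9 h 32 min
Tue: 08:42–20:10 = 11 h 28 min; less 30 min break → 10 h 58 min
Wed: 10:44–19:34 = 8 h 50 min; less 30 min break → 8 h 20 min
Thu: 10:51–20:55 = 10 h 4 min; less 30 min break → 9 h 34 min
Fri: 07:46–17:59 = 10 h 13 min; less 30 min break → 9 h 43 min
Sat: 07:01–16:03 = 9 h 2 min; less 30 min break → 8 h 32 min
Total worked: 56 h 39 min = 3399 min.
Regular 40 h 0 min = 2400 min at $20.00/h; overtime 16 h 39 min = 999 min at $40.00/h.
Pay = (2400 × $20.00 + 999 × $40.00) ÷ 60 = $1466.00.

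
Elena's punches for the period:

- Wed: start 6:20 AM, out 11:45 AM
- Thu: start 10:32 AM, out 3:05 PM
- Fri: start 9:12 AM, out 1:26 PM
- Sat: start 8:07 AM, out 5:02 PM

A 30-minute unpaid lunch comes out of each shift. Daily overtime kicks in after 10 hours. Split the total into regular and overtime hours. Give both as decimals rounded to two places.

Wed: 6:20 AM–11:45 AM = 5 h 25 min; less 30 min break → 4 h 55 min
Thu: 10:32 AM–3:05 PM = 4 h 33 min; less 30 min break → 4 h 3 min
Fri: 9:12 AM–1:26 PM = 4 h 14 min; less 30 min break → 3 h 44 min
Sat: 8:07 AM–5:02 PM = 8 h 55 min; less 30 min break → 8 h 25 min
Wed reg 4 h 55 min / OT 0 h 0 min; Thu reg 4 h 3 min / OT 0 h 0 min; Fri reg 3 h 44 min / OT 0 h 0 min; Sat reg 8 h 25 min / OT 0 h 0 min.
Totals: regular 21 h 7 min, overtime 0 h 0 min.

Regular 21.12 hours, overtime 0.00 hours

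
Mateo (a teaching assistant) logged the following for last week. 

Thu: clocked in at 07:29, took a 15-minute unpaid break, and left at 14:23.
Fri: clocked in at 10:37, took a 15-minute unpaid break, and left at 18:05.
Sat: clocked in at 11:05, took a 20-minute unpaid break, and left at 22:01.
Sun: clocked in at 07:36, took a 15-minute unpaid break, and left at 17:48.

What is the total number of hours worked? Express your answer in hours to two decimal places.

Thu: 07:29–14:23 = 6 h 54 min; less 15 min break → 6 h 39 min
Fri: 10:37–18:05 = 7 h 28 min; less 15 min break → 7 h 13 min
Sat: 11:05–22:01 = 10 h 56 min; less 20 min break → 10 h 36 min
Sun: 07:36–17:48 = 10 h 12 min; less 15 min break → 9 h 57 min
Total: 6 h 39 min + 7 h 13 min + 10 h 36 min + 9 h 57 min = 34 h 25 min.

34.42 hours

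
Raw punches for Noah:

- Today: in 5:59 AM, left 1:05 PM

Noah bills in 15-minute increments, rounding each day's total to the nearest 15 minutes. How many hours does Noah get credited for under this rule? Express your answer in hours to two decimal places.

Today: 5:59 AM–1:05 PM = 7 h 6 min → rounds to 7 h 0 min

7.00 hours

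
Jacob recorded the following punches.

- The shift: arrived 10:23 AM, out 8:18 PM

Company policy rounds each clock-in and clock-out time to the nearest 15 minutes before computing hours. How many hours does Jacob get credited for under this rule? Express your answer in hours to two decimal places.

9.75 hours

The shift: in 10:23 AM→10:30 AM, out 8:18 PM→8:15 PM; 9 h 45 min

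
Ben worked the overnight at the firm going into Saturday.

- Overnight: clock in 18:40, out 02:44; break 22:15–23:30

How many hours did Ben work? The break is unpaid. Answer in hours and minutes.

6 h 49 min

Overnight: 18:40 → midnight = 5 h 20 min; midnight → 02:44 = 2 h 44 min; span 8 h 4 min; less 75 min break → 6 h 49 min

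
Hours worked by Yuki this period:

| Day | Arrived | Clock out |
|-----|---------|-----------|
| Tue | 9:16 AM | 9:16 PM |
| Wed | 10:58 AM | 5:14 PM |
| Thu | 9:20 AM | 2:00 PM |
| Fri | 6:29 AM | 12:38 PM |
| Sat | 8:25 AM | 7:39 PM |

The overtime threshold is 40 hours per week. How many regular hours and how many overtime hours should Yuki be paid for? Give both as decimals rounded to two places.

Regular 40.00 hours, overtime 0.32 hours

Tue: 9:16 AM–9:16 PM = 12 h 0 min
Wed: 10:58 AM–5:14 PM = 6 h 16 min
Thu: 9:20 AM–2:00 PM = 4 h 40 min
Fri: 6:29 AM–12:38 PM = 6 h 9 min
Sat: 8:25 AM–7:39 PM = 11 h 14 min
Total worked: 40 h 19 min = 40.32 h.
Threshold 40 h → overtime 0 h 19 min, regular 40 h 0 min.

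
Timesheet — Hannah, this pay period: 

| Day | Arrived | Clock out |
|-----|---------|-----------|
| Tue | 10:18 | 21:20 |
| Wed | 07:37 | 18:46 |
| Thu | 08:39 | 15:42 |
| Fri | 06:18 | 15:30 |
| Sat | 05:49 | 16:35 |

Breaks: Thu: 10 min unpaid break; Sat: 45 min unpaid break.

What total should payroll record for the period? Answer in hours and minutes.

48 h 17 min

Tue: 10:18–21:20 = 11 h 2 min
Wed: 07:37–18:46 = 11 h 9 min
Thu: 08:39–15:42 = 7 h 3 min; less 10 min break → 6 h 53 min
Fri: 06:18–15:30 = 9 h 12 min
Sat: 05:49–16:35 = 10 h 46 min; less 45 min break → 10 h 1 min
Total: 11 h 2 min + 11 h 9 min + 6 h 53 min + 9 h 12 min + 10 h 1 min = 48 h 17 min.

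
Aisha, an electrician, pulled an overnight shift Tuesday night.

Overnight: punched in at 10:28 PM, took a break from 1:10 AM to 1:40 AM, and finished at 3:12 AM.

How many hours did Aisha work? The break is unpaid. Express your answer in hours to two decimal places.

4.23 hours

Overnight: 10:28 PM → midnight = 1 h 32 min; midnight → 3:12 AM = 3 h 12 min; span 4 h 44 min; less 30 min break → 4 h 14 min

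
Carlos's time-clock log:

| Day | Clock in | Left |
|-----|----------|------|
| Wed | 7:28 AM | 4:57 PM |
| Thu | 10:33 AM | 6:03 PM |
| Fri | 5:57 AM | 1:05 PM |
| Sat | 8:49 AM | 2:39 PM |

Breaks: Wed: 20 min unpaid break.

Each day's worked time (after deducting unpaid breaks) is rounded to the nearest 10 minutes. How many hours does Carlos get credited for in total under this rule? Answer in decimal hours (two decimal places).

Wed: 7:28 AM–4:57 PM = 9 h 29 min − 20 min = 9 h 9 min → rounds to 9 h 10 min
Thu: 10:33 AM–6:03 PM = 7 h 30 min → rounds to 7 h 30 min
Fri: 5:57 AM–1:05 PM = 7 h 8 min → rounds to 7 h 10 min
Sat: 8:49 AM–2:39 PM = 5 h 50 min → rounds to 5 h 50 min
Total credited: 29 h 40 min.

29.67 hours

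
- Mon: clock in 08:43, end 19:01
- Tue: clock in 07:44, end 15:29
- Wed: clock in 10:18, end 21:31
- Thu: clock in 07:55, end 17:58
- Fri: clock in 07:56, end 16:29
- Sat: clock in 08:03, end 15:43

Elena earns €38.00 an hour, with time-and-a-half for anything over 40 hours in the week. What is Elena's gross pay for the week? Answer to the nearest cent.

Mon: 08:43–19:01 = 10 h 18 min
Tue: 07:44–15:29 = 7 h 45 min
Wed: 10:18–21:31 = 11 h 13 min
Thu: 07:55–17:58 = 10 h 3 min
Fri: 07:56–16:29 = 8 h 33 min
Sat: 08:03–15:43 = 7 h 40 min
Total worked: 55 h 32 min = 3332 min.
Regular 40 h 0 min = 2400 min at €38.00/h; overtime 15 h 32 min = 932 min at €57.00/h.
Pay = (2400 × €38.00 + 932 × €57.00) ÷ 60 = €2405.40.

€2405.40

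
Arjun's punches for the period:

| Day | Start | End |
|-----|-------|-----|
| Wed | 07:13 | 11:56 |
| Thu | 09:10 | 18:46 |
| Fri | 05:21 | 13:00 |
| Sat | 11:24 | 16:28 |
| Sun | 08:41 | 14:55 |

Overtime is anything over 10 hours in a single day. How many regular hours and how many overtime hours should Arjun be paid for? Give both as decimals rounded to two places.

Wed: 07:13–11:56 = 4 h 43 min
Thu: 09:10–18:46 = 9 h 36 min
Fri: 05:21–13:00 = 7 h 39 min
Sat: 11:24–16:28 = 5 h 4 min
Sun: 08:41–14:55 = 6 h 14 min
Wed reg 4 h 43 min / OT 0 h 0 min; Thu reg 9 h 36 min / OT 0 h 0 min; Fri reg 7 h 39 min / OT 0 h 0 min; Sat reg 5 h 4 min / OT 0 h 0 min; Sun reg 6 h 14 min / OT 0 h 0 min.
Totals: regular 33 h 16 min, overtime 0 h 0 min.

Regular 33.27 hours, overtime 0.00 hours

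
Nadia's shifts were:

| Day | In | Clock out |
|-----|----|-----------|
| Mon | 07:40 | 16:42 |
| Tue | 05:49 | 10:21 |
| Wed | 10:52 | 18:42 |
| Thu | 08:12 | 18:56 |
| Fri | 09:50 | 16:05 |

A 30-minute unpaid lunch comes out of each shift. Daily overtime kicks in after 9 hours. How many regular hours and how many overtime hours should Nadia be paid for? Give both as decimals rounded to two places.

Regular 34.65 hours, overtime 1.23 hours

Mon: 07:40–16:42 = 9 h 2 min; less 30 min break → 8 h 32 min
Tue: 05:49–10:21 = 4 h 32 min; less 30 min break → 4 h 2 min
Wed: 10:52–18:42 = 7 h 50 min; less 30 min break → 7 h 20 min
Thu: 08:12–18:56 = 10 h 44 min; less 30 min break → 10 h 14 min
Fri: 09:50–16:05 = 6 h 15 min; less 30 min break → 5 h 45 min
Mon reg 8 h 32 min / OT 0 h 0 min; Tue reg 4 h 2 min / OT 0 h 0 min; Wed reg 7 h 20 min / OT 0 h 0 min; Thu reg 9 h 0 min / OT 1 h 14 min; Fri reg 5 h 45 min / OT 0 h 0 min.
Totals: regular 34 h 39 min, overtime 1 h 14 min.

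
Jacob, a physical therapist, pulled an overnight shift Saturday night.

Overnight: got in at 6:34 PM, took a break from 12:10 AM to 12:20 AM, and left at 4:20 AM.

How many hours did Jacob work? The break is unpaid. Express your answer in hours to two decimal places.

9.60 hours

Overnight: 6:34 PM → midnight = 5 h 26 min; midnight → 4:20 AM = 4 h 20 min; span 9 h 46 min; less 10 min break → 9 h 36 min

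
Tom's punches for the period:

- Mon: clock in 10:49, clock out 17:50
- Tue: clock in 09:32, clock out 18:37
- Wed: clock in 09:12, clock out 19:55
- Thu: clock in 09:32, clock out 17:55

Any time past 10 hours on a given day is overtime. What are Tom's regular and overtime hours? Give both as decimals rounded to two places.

Regular 34.48 hours, overtime 0.72 hours

Mon: 10:49–17:50 = 7 h 1 min
Tue: 09:32–18:37 = 9 h 5 min
Wed: 09:12–19:55 = 10 h 43 min
Thu: 09:32–17:55 = 8 h 23 min
Mon reg 7 h 1 min / OT 0 h 0 min; Tue reg 9 h 5 min / OT 0 h 0 min; Wed reg 10 h 0 min / OT 0 h 43 min; Thu reg 8 h 23 min / OT 0 h 0 min.
Totals: regular 34 h 29 min, overtime 0 h 43 min.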